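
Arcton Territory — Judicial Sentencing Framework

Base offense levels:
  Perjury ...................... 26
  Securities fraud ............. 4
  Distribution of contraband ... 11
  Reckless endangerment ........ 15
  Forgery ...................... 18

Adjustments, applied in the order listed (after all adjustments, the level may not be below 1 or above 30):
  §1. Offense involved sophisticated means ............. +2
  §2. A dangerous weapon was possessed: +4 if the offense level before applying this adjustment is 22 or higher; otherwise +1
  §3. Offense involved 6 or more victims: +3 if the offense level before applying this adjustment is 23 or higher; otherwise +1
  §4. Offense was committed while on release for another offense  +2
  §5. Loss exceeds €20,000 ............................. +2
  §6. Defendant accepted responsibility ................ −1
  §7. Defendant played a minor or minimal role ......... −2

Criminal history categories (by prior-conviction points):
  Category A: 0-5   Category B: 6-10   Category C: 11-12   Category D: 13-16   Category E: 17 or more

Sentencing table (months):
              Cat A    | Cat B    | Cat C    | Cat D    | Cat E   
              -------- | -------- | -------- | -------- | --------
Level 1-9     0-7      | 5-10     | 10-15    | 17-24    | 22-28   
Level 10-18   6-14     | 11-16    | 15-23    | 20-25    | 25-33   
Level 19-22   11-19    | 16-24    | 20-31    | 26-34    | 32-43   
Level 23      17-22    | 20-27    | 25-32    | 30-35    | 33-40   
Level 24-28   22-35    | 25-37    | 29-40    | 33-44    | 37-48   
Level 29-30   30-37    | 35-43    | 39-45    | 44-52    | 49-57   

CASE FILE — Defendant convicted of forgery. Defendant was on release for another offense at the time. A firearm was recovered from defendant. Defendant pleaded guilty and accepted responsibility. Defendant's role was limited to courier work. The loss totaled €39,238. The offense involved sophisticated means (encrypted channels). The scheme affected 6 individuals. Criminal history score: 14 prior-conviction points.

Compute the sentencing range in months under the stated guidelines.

Base offense level for forgery: 18.
§1 applies: 18 + 2 = 20.
§2 applies (level before this adjustment is 20 < 22, so +1): 20 + 1 = 21.
§3 applies (level before this adjustment is 21 < 23, so +1): 21 + 1 = 22.
§4 applies: 22 + 2 = 24.
§5 applies: 24 + 2 = 26.
§6 applies: 26 − 1 = 25.
§7 applies: 25 − 2 = 23.
Final offense level: 23.
Criminal history: 14 prior points → Category D (13-16).
Level 23 falls in the 23 band.
Grid: Level 23 × Category D = 30-35 months.

30-35 months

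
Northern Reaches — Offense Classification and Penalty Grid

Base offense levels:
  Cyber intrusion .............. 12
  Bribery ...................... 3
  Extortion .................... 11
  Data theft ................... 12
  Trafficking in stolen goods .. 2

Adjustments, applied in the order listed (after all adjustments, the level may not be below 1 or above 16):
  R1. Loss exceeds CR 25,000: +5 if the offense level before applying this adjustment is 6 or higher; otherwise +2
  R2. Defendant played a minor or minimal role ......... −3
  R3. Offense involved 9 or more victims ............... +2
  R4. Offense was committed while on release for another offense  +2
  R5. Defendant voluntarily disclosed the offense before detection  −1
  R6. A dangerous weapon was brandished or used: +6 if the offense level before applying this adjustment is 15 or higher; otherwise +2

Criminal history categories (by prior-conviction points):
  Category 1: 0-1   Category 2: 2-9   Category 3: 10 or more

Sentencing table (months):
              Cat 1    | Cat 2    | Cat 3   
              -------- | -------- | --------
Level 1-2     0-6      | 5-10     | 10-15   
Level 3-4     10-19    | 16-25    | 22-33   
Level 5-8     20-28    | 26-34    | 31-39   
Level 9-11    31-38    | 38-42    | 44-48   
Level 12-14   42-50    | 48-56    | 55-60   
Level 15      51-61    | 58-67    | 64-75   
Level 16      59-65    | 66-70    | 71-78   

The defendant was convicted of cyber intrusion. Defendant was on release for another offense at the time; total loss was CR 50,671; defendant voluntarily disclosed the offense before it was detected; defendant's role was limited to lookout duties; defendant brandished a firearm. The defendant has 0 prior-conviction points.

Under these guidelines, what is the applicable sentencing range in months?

59-65 months

Base offense level for cyber intrusion: 12.
R1 applies (level before this adjustment is 12 ≥ 6, so +5): 12 + 5 = 17.
R2 applies: 17 − 3 = 14.
R3 does not apply.
R4 applies: 14 + 2 = 16.
R5 applies: 16 − 1 = 15.
R6 applies (level before this adjustment is 15 ≥ 15, so +6): 15 + 6 = 21.
Level 21 exceeds the maximum of 16; capped at 16.
Final offense level: 16.
Criminal history: 0 prior points → Category 1 (0-1).
Level 16 falls in the 16 band.
Grid: Level 16 × Category 1 = 59-65 months.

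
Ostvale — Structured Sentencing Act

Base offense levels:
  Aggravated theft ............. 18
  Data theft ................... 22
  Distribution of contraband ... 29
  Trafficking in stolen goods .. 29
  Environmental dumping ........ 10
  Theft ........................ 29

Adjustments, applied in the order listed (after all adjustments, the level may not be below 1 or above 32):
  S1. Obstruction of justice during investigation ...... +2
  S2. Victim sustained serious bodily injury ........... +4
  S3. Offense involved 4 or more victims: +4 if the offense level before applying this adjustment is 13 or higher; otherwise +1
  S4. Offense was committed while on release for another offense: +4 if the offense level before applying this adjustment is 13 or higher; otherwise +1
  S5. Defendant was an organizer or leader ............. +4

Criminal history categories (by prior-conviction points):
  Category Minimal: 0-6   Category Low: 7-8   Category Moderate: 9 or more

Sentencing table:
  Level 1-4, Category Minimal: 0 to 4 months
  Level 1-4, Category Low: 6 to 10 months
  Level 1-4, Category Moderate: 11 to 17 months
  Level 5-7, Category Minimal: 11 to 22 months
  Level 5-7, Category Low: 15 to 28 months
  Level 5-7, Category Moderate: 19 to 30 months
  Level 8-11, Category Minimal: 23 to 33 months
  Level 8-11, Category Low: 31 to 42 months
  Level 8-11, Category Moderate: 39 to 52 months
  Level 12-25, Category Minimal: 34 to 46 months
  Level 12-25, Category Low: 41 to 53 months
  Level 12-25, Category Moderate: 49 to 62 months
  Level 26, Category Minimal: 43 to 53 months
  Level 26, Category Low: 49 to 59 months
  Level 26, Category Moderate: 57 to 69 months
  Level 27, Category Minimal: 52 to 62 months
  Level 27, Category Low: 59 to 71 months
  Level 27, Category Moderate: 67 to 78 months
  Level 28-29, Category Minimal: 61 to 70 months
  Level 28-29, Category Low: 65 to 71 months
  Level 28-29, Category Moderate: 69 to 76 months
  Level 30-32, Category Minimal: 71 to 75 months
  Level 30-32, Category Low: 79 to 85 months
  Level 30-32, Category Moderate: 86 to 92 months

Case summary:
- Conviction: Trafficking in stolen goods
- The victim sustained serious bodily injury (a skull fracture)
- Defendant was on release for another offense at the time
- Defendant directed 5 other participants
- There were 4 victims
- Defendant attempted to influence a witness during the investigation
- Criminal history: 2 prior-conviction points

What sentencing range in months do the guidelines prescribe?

Base offense level for trafficking in stolen goods: 29.
S1 applies: 29 + 2 = 31.
S2 applies: 31 + 4 = 35.
S3 applies (level before this adjustment is 35 ≥ 13, so +4): 35 + 4 = 39.
S4 applies (level before this adjustment is 39 ≥ 13, so +4): 39 + 4 = 43.
S5 applies: 43 + 4 = 47.
Level 47 exceeds the maximum of 32; capped at 32.
Final offense level: 32.
Criminal history: 2 prior points → Category Minimal (0-6).
Level 32 falls in the 30-32 band.
Grid: Level 30-32 × Category Minimal = 71-75 months.

71-75 months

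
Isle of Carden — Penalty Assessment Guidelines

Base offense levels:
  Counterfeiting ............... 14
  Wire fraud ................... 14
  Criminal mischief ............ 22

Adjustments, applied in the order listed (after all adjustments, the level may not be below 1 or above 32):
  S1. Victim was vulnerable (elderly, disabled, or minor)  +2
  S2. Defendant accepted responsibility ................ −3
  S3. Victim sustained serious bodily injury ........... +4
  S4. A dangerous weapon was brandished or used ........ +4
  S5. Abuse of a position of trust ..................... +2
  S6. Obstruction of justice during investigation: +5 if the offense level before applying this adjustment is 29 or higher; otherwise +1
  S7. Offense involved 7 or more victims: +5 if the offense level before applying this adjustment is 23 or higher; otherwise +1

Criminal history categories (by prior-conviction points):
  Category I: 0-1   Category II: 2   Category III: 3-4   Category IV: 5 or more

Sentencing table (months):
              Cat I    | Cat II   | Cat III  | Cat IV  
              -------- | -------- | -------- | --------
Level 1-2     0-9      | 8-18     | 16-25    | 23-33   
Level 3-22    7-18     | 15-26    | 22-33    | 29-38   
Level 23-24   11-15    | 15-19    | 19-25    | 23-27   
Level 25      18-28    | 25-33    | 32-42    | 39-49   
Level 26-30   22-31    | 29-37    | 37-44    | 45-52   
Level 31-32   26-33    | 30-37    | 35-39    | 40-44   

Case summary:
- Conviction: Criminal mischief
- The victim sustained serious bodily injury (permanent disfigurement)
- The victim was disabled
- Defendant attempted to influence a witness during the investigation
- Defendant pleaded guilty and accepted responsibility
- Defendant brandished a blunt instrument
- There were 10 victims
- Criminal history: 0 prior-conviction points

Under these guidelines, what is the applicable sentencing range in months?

26-33 months

Base offense level for criminal mischief: 22.
S1 applies: 22 + 2 = 24.
S2 applies: 24 − 3 = 21.
S3 applies: 21 + 4 = 25.
S4 applies: 25 + 4 = 29.
S5 does not apply.
S6 applies (level before this adjustment is 29 ≥ 29, so +5): 29 + 5 = 34.
S7 applies (level before this adjustment is 34 ≥ 23, so +5): 34 + 5 = 39.
Level 39 exceeds the maximum of 32; capped at 32.
Final offense level: 32.
Criminal history: 0 prior points → Category I (0-1).
Level 32 falls in the 31-32 band.
Grid: Level 31-32 × Category I = 26-33 months.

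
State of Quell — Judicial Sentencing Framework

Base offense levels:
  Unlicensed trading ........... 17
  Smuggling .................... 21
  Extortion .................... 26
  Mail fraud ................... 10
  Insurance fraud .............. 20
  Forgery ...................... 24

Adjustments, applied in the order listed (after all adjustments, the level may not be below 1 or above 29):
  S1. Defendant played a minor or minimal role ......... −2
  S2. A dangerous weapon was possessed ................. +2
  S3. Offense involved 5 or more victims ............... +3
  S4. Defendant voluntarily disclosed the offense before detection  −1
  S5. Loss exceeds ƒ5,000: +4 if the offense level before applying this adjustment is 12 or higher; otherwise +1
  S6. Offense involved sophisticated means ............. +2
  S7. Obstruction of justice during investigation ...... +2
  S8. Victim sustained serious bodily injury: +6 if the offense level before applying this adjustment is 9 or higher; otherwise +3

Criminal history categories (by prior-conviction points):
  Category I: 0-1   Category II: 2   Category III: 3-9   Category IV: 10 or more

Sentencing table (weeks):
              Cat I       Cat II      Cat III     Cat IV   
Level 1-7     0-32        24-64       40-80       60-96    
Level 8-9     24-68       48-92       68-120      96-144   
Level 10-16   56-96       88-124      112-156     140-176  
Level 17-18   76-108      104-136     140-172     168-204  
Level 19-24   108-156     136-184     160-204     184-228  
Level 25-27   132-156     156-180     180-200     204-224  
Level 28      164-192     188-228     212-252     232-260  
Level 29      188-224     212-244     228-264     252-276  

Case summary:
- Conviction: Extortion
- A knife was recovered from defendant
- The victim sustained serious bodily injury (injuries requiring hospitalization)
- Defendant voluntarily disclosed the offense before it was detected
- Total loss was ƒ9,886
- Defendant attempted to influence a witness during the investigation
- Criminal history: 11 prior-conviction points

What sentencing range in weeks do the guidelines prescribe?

Base offense level for extortion: 26.
S1 does not apply.
S2 applies: 26 + 2 = 28.
S4 applies: 28 − 1 = 27.
S5 applies (level before this adjustment is 27 ≥ 12, so +4): 27 + 4 = 31.
S6 does not apply.
S7 applies: 31 + 2 = 33.
S8 applies (level before this adjustment is 33 ≥ 9, so +6): 33 + 6 = 39.
Level 39 exceeds the maximum of 29; capped at 29.
Final offense level: 29.
Criminal history: 11 prior points → Category IV (10+).
Level 29 falls in the 29 band.
Grid: Level 29 × Category IV = 252-276 weeks.

252-276 weeks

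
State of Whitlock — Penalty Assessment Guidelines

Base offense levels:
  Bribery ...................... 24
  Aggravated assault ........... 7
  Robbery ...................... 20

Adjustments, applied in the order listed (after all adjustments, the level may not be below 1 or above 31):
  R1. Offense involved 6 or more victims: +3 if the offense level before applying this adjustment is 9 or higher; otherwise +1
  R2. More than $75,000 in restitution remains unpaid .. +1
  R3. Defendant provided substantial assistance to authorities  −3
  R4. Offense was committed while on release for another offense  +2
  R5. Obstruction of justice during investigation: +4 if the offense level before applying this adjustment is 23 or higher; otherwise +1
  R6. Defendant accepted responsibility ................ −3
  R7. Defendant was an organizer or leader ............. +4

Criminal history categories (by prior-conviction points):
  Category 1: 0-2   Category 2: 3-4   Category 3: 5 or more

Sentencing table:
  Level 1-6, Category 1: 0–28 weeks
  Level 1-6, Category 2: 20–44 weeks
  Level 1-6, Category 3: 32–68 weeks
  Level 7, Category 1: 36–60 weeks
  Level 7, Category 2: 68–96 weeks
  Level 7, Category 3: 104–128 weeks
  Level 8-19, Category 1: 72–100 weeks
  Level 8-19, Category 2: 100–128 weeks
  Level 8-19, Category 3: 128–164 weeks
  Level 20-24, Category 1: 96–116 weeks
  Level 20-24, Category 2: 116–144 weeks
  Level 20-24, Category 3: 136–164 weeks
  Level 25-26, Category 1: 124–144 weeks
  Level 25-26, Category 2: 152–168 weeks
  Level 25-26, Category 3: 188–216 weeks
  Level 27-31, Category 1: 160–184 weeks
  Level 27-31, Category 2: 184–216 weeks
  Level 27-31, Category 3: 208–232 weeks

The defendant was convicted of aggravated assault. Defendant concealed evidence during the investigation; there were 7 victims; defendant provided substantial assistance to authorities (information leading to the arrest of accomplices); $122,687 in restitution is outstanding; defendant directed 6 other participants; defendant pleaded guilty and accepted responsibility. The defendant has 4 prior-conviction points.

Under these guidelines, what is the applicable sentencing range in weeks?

Base offense level for aggravated assault: 7.
R1 applies (level before this adjustment is 7 < 9, so +1): 7 + 1 = 8.
R2 applies: 8 + 1 = 9.
R3 applies: 9 − 3 = 6.
R4 does not apply.
R5 applies (level before this adjustment is 6 < 23, so +1): 6 + 1 = 7.
R6 applies: 7 − 3 = 4.
R7 applies: 4 + 4 = 8.
Final offense level: 8.
Criminal history: 4 prior points → Category 2 (3-4).
Level 8 falls in the 8-19 band.
Grid: Level 8-19 × Category 2 = 100-128 weeks.

100-128 weeks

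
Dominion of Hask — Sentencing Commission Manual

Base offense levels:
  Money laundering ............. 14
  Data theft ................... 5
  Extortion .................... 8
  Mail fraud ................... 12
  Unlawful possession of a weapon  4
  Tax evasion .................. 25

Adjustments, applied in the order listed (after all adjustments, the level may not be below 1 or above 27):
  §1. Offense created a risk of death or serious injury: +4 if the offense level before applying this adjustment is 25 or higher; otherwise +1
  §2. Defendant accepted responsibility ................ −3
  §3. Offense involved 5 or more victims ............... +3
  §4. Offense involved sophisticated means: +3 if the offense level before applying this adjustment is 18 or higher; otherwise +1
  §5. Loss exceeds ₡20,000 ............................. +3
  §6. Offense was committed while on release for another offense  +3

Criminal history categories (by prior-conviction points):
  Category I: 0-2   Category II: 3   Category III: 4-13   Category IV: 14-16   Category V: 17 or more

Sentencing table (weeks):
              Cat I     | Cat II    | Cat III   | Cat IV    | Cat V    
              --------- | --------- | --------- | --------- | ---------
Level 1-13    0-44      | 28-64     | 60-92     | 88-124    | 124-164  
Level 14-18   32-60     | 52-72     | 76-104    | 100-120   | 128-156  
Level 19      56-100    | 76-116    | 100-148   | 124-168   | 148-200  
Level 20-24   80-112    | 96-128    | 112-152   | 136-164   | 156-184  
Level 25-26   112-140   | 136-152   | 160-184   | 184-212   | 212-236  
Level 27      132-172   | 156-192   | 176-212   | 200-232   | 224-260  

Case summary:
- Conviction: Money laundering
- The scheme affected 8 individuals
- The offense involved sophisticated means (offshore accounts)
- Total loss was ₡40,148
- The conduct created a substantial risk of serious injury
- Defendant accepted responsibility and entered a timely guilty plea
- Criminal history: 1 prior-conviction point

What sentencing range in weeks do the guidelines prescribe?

56-100 weeks

Base offense level for money laundering: 14.
§1 applies (level before this adjustment is 14 < 25, so +1): 14 + 1 = 15.
§2 applies: 15 − 3 = 12.
§3 applies: 12 + 3 = 15.
§4 applies (level before this adjustment is 15 < 18, so +1): 15 + 1 = 16.
§5 applies: 16 + 3 = 19.
Final offense level: 19.
Criminal history: 1 prior point → Category I (0-2).
Level 19 falls in the 19 band.
Grid: Level 19 × Category I = 56-100 weeks.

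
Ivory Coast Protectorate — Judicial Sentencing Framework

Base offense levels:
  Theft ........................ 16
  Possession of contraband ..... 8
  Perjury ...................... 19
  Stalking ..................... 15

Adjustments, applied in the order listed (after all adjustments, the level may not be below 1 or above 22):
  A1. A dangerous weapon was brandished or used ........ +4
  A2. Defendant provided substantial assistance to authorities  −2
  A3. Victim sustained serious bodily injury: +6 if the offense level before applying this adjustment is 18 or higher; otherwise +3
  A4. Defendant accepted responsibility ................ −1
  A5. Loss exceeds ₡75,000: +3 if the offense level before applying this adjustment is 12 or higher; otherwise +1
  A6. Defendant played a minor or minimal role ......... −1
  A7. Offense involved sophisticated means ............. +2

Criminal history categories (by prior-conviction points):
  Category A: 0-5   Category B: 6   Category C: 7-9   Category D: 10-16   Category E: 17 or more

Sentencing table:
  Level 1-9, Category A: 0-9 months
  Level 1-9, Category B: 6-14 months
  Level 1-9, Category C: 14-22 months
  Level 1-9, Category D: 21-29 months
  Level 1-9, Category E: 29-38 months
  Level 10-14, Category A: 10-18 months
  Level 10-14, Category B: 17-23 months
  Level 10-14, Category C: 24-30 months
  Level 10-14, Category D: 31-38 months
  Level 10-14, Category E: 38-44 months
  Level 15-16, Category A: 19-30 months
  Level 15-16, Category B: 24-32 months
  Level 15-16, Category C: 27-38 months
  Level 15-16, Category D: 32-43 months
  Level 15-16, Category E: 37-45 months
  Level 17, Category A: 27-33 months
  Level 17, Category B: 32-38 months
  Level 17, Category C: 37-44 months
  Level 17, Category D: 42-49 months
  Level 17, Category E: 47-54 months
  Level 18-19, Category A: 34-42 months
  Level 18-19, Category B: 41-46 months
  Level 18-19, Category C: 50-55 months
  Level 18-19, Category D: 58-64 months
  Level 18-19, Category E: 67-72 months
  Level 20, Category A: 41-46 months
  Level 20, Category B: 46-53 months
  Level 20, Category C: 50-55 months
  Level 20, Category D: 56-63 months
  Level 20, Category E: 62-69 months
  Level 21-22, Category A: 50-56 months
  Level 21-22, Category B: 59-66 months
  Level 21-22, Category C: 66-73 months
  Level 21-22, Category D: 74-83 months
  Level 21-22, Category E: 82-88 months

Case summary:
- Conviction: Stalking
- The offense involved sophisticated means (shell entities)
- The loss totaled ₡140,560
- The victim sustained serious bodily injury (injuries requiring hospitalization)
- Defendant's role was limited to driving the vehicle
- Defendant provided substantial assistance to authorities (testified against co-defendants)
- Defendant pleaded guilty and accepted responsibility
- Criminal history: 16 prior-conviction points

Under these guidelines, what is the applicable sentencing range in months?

Base offense level for stalking: 15.
A1 does not apply.
A2 applies: 15 − 2 = 13.
A3 applies (level before this adjustment is 13 < 18, so +3): 13 + 3 = 16.
A4 applies: 16 − 1 = 15.
A5 applies (level before this adjustment is 15 ≥ 12, so +3): 15 + 3 = 18.
A6 applies: 18 − 1 = 17.
A7 applies: 17 + 2 = 19.
Final offense level: 19.
Criminal history: 16 prior points → Category D (10-16).
Level 19 falls in the 18-19 band.
Grid: Level 18-19 × Category D = 58-64 months.

58-64 months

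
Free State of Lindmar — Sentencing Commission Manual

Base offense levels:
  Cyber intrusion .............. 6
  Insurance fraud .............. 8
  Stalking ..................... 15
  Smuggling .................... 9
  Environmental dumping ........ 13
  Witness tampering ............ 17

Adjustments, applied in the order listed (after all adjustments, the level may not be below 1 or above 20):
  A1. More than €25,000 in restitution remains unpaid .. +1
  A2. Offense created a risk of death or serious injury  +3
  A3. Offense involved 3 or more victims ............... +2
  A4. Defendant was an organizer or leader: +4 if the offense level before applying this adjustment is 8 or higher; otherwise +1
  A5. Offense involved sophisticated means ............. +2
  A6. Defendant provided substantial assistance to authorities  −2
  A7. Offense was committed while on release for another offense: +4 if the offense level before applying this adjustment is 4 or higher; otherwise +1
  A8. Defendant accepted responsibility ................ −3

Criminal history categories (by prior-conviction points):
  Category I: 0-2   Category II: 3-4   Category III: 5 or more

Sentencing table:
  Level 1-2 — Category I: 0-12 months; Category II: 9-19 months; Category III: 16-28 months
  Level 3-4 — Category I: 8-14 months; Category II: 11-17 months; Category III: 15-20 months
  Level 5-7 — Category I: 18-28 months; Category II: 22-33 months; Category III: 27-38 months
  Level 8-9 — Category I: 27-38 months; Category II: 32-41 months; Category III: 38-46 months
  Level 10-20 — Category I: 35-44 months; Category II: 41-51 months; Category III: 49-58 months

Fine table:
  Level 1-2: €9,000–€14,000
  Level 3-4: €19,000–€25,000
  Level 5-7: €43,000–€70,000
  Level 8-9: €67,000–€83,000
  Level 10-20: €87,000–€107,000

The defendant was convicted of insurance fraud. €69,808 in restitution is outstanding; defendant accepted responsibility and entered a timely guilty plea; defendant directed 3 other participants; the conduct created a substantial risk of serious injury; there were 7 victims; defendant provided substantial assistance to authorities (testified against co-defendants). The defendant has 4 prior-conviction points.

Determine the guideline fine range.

Base offense level for insurance fraud: 8.
A1 applies: 8 + 1 = 9.
A2 applies: 9 + 3 = 12.
A3 applies: 12 + 2 = 14.
A4 applies (level before this adjustment is 14 ≥ 8, so +4): 14 + 4 = 18.
A6 applies: 18 − 2 = 16.
A7 does not apply.
A8 applies: 16 − 3 = 13.
Final offense level: 13.
Level 13 falls in the 10-20 band.
Fine table: Level 10-20 → €87,000–€107,000.

€87,000–€107,000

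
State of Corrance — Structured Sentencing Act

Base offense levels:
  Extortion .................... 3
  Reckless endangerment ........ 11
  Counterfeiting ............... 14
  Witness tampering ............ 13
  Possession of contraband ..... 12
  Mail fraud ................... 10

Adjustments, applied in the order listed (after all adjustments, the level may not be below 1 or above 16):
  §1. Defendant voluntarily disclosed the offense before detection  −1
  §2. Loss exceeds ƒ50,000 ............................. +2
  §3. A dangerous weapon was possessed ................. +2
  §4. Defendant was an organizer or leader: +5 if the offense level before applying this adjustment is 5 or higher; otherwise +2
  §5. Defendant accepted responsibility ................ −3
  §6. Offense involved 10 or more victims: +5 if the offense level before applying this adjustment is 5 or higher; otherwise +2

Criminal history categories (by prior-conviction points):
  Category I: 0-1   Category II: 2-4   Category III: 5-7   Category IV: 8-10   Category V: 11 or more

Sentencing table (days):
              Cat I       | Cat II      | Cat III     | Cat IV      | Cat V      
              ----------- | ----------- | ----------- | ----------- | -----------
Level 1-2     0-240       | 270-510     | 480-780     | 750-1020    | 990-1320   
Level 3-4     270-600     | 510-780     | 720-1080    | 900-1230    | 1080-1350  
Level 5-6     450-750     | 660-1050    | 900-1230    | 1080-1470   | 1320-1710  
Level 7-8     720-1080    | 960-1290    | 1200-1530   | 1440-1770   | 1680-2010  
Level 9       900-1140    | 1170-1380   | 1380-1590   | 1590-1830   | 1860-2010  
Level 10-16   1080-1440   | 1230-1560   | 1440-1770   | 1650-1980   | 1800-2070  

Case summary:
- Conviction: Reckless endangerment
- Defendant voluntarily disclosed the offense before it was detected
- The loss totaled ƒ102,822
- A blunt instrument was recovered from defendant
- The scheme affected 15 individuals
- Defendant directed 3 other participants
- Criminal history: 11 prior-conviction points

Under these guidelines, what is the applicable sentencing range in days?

Base offense level for reckless endangerment: 11.
§1 applies: 11 − 1 = 10.
§2 applies: 10 + 2 = 12.
§3 applies: 12 + 2 = 14.
§4 applies (level before this adjustment is 14 ≥ 5, so +5): 14 + 5 = 19.
§6 applies (level before this adjustment is 19 ≥ 5, so +5): 19 + 5 = 24.
Level 24 exceeds the maximum of 16; capped at 16.
Final offense level: 16.
Criminal history: 11 prior points → Category V (11+).
Level 16 falls in the 10-16 band.
Grid: Level 10-16 × Category V = 1800-2070 days.

1800-2070 days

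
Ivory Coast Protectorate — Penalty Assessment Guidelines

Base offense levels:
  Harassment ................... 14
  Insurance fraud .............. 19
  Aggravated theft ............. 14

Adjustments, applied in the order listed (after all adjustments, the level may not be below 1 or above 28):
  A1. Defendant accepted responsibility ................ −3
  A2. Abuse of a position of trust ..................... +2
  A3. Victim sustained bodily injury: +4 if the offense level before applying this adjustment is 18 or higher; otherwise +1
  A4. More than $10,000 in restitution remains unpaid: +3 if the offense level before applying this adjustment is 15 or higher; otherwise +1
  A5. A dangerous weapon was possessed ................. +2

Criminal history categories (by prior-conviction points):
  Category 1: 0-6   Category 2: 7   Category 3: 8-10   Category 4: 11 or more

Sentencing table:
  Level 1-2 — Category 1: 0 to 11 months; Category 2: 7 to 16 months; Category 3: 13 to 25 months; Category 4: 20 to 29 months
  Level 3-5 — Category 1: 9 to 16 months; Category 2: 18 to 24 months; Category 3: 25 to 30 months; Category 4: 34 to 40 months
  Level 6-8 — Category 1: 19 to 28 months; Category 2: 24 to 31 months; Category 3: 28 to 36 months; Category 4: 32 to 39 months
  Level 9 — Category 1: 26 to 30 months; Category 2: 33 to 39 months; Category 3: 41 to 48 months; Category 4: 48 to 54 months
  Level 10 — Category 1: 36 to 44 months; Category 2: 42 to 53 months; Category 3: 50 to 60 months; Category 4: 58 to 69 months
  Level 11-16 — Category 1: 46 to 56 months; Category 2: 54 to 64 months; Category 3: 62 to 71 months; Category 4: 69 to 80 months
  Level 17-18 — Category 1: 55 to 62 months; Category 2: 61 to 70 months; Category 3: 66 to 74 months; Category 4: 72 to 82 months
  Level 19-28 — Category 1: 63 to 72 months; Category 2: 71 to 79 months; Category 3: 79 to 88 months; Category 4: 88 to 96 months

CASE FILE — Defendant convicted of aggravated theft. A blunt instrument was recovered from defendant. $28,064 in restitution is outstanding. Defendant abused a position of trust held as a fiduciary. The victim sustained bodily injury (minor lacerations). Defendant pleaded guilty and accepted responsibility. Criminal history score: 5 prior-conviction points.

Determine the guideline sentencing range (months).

Base offense level for aggravated theft: 14.
A1 applies: 14 − 3 = 11.
A2 applies: 11 + 2 = 13.
A3 applies (level before this adjustment is 13 < 18, so +1): 13 + 1 = 14.
A4 applies (level before this adjustment is 14 < 15, so +1): 14 + 1 = 15.
A5 applies: 15 + 2 = 17.
Final offense level: 17.
Criminal history: 5 prior points → Category 1 (0-6).
Level 17 falls in the 17-18 band.
Grid: Level 17-18 × Category 1 = 55-62 months.

55-62 months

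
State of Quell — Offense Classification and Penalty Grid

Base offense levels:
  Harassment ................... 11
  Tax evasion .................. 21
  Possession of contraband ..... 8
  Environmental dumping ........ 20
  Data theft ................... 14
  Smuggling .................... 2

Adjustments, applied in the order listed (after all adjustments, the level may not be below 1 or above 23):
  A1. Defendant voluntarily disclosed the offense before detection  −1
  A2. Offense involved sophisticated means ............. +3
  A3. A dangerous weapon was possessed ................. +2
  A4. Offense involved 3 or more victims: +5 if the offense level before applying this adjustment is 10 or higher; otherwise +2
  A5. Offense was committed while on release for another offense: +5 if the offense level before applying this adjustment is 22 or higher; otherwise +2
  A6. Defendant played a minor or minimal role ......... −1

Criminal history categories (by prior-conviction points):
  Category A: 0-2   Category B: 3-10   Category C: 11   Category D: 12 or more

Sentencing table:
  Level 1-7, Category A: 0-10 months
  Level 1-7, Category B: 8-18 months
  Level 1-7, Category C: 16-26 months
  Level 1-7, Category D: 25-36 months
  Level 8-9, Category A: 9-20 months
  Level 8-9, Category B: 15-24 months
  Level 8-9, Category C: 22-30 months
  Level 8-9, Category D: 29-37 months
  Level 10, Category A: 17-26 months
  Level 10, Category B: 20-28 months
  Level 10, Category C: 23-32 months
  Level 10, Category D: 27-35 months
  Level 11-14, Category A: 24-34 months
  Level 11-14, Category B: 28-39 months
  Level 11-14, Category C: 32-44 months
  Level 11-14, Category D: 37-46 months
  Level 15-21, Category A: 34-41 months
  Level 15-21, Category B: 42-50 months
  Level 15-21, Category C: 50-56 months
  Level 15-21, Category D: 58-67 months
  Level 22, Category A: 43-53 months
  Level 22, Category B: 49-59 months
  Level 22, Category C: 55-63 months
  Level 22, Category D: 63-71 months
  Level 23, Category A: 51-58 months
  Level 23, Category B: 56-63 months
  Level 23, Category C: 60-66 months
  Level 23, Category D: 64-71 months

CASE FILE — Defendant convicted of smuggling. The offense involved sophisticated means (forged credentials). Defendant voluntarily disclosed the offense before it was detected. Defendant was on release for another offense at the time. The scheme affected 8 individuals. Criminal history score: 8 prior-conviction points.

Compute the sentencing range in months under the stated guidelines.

Base offense level for smuggling: 2.
A1 applies: 2 − 1 = 1.
A2 applies: 1 + 3 = 4.
A3 does not apply.
A4 applies (level before this adjustment is 4 < 10, so +2): 4 + 2 = 6.
A5 applies (level before this adjustment is 6 < 22, so +2): 6 + 2 = 8.
A6 does not apply.
Final offense level: 8.
Criminal history: 8 prior points → Category B (3-10).
Level 8 falls in the 8-9 band.
Grid: Level 8-9 × Category B = 15-24 months.

15-24 months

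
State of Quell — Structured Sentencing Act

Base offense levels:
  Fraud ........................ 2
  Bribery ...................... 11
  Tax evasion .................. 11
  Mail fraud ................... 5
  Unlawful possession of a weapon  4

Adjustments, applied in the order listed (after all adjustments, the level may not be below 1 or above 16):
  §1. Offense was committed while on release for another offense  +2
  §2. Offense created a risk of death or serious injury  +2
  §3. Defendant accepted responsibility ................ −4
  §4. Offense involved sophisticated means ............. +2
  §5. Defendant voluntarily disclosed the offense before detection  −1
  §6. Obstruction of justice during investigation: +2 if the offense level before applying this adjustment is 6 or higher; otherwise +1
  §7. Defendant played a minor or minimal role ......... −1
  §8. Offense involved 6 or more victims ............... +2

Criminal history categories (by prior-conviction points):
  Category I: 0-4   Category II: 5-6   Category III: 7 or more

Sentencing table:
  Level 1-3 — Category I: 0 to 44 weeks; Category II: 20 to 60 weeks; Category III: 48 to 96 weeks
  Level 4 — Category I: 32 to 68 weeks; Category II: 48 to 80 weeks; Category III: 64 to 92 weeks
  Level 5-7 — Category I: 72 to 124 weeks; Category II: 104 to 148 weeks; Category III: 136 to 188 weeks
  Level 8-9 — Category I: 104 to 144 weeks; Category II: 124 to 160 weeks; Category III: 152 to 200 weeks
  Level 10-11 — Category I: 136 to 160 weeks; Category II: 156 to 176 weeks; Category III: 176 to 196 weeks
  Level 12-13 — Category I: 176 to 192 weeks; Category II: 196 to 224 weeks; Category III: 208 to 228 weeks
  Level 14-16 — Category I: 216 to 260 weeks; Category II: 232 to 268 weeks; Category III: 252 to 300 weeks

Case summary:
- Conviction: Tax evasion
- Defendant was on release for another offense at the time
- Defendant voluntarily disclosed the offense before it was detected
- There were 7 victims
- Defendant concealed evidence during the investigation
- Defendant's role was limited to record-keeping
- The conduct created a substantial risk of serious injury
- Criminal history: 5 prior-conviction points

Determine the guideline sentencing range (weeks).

232-268 weeks

Base offense level for tax evasion: 11.
§1 applies: 11 + 2 = 13.
§2 applies: 13 + 2 = 15.
§4 does not apply.
§5 applies: 15 − 1 = 14.
§6 applies (level before this adjustment is 14 ≥ 6, so +2): 14 + 2 = 16.
§7 applies: 16 − 1 = 15.
§8 applies: 15 + 2 = 17.
Level 17 exceeds the maximum of 16; capped at 16.
Final offense level: 16.
Criminal history: 5 prior points → Category II (5-6).
Level 16 falls in the 14-16 band.
Grid: Level 14-16 × Category II = 232-268 weeks.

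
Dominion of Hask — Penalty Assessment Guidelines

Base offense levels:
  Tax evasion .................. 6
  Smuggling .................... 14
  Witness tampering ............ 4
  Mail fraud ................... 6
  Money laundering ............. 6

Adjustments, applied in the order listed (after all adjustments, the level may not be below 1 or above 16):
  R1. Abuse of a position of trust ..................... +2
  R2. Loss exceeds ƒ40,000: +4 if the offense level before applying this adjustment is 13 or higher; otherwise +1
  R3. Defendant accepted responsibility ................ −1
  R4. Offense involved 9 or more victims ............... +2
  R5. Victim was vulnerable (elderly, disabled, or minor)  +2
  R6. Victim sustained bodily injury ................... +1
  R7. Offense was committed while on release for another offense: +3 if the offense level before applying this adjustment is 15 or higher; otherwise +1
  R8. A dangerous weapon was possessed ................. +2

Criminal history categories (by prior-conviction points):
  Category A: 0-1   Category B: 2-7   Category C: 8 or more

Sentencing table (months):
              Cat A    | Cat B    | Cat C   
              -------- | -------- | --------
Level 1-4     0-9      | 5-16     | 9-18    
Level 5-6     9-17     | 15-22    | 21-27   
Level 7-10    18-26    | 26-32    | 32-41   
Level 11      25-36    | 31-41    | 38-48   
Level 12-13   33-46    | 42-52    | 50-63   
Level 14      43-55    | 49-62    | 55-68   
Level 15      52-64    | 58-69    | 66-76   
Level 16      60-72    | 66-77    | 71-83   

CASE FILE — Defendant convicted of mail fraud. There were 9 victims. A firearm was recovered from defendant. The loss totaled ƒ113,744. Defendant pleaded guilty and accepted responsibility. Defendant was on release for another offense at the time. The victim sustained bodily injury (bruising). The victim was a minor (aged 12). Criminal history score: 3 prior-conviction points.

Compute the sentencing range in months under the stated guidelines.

Base offense level for mail fraud: 6.
R2 applies (level before this adjustment is 6 < 13, so +1): 6 + 1 = 7.
R3 applies: 7 − 1 = 6.
R4 applies: 6 + 2 = 8.
R5 applies: 8 + 2 = 10.
R6 applies: 10 + 1 = 11.
R7 applies (level before this adjustment is 11 < 15, so +1): 11 + 1 = 12.
R8 applies: 12 + 2 = 14.
Final offense level: 14.
Criminal history: 3 prior points → Category B (2-7).
Level 14 falls in the 14 band.
Grid: Level 14 × Category B = 49-62 months.

49-62 months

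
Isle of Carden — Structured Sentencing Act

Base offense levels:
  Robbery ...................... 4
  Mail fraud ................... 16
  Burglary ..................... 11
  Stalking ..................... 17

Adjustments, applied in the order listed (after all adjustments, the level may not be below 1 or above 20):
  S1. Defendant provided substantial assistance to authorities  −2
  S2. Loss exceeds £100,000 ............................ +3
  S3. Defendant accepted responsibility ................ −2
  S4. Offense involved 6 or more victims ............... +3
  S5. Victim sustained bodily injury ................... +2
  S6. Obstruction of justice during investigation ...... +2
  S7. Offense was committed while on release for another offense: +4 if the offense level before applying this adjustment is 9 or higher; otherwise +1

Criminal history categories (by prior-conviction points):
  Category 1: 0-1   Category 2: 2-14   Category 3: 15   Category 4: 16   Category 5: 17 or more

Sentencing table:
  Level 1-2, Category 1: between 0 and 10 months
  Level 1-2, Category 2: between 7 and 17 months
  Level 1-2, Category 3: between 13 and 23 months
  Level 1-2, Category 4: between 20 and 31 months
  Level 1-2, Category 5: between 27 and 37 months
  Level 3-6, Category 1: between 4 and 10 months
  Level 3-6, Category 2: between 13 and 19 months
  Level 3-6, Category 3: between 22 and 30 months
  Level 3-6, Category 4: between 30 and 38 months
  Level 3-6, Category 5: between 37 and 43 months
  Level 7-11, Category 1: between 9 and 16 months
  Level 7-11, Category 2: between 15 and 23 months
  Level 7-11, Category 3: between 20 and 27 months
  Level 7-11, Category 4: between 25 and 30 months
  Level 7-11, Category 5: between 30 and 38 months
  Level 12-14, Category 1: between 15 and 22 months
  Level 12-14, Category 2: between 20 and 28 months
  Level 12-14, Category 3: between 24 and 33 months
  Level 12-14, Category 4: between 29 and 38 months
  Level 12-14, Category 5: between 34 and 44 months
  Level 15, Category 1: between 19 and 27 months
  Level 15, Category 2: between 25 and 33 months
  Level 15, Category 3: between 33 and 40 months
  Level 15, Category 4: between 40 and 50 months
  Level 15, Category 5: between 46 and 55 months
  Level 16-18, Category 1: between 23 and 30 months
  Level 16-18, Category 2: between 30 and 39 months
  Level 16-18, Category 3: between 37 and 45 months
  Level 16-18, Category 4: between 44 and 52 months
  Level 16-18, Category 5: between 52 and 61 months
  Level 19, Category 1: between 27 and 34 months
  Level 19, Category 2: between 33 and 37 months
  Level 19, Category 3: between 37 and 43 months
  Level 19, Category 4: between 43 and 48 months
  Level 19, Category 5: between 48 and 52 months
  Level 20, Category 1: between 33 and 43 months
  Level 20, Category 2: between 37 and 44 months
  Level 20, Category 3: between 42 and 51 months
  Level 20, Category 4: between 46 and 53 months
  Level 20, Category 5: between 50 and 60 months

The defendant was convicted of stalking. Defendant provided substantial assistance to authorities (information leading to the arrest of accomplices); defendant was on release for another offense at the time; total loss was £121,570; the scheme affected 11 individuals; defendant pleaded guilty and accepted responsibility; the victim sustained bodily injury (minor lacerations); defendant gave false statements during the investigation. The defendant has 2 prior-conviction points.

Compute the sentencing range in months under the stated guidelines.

Base offense level for stalking: 17.
S1 applies: 17 − 2 = 15.
S2 applies: 15 + 3 = 18.
S3 applies: 18 − 2 = 16.
S4 applies: 16 + 3 = 19.
S5 applies: 19 + 2 = 21.
S6 applies: 21 + 2 = 23.
S7 applies (level before this adjustment is 23 ≥ 9, so +4): 23 + 4 = 27.
Level 27 exceeds the maximum of 20; capped at 20.
Final offense level: 20.
Criminal history: 2 prior points → Category 2 (2-14).
Level 20 falls in the 20 band.
Grid: Level 20 × Category 2 = 37-44 months.

37-44 months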